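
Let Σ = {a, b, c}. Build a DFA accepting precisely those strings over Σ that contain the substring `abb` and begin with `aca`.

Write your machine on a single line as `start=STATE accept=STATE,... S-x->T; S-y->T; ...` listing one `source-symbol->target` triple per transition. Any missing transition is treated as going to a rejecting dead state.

start=q0; accept=q7; q0-a->q1; q0-b->q2; q0-c->q2; q1-a->q2; q1-b->q2; q1-c->q3; q2-a->q2; q2-b->q2; q2-c->q2; q3-a->q4; q3-b->q2; q3-c->q2; q4-a->q4; q4-b->q5; q4-c->q6; q5-a->q4; q5-b->q7; q5-c->q6; q6-a->q4; q6-b->q6; q6-c->q6; q7-a->q7; q7-b->q7; q7-c->q7

Handle the two conditions separately and then intersect. The first has 4 states tracking whether and how much of `abb` has been seen; the second has 5 states tracking whether the input so far still matches the prefix `aca`. A product state is a pair (one from each), accepting exactly when both do. Equivalent product states are then merged.
8 states suffice.
        a   b   c  
>  q0   q1  q2  q2 
   q1   q2  q2  q3 
   q2   q2  q2  q2 
   q3   q4  q2  q2 
   q4   q4  q5  q6 
   q5   q4  q7  q6 
   q6   q4  q6  q6 
 * q7   q7  q7  q7 
(> = start, * = accepting)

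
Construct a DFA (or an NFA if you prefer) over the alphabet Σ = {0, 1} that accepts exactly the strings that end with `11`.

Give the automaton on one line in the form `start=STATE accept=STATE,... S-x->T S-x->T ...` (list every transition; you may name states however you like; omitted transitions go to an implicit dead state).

start=S0 accept=S2 S0-0->S0 S0-1->S1 S1-0->S0 S1-1->S2 S2-0->S0 S2-1->S2

Let each state record the length of the longest suffix of the input read so far that is also a prefix of `11`. S1 means the last symbol is `1`; S2 means the last 2 symbols are `11`. Accept only at S2, where the string currently ends in `11`.
3 states suffice.
        0   1  
>  S0   S0  S1 
   S1   S0  S2 
 * S2   S0  S2 
(> = start, * = accepting)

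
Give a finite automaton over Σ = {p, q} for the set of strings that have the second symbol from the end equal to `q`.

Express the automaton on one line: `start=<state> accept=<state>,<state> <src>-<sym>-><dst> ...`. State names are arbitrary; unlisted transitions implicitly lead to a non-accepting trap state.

start=S0 accept=S5,S6 S0-p->S1 S0-q->S2 S1-p->S3 S1-q->S4 S2-p->S5 S2-q->S6 S3-p->S3 S3-q->S4 S4-p->S5 S4-q->S6 S5-p->S3 S5-q->S4 S6-p->S5 S6-q->S6

A DFA must remember the last 2 symbols (since which symbol is second-to-last isn't known until the input ends). Use one state per possible window of the last ≤2 symbols; accept from those whose window starts with `q`.
With 7 states:
        p   q  
>  S0   S1  S2 
   S1   S3  S4 
   S2   S5  S6 
   S3   S3  S4 
   S4   S5  S6 
 * S5   S3  S4 
 * S6   S5  S6 
(> = start, * = accepting)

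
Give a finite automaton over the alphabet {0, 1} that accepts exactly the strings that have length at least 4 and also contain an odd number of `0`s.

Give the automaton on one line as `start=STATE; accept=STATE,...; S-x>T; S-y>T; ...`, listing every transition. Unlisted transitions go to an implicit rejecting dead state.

start=s0; accept=s7; s0-0>s1; s0-1>s2; s1-0>s3; s1-1>s4; s2-0>s4; s2-1>s3; s3-0>s5; s3-1>s6; s4-0>s6; s4-1>s5; s5-0>s6; s5-1>s7; s6-0>s7; s6-1>s6; s7-0>s6; s7-1>s7

Build one automaton per condition and run them in lockstep. One (6 states) tracks the input length, saturating at 5; the other (2 states) tracks the count of `0`s modulo 2. Each combined state is a pair, one component from each; accept when both components accept. After merging equivalent states the machine shrinks.
With 8 states:
        0   1  
>  s0   s1  s2 
   s1   s3  s4 
   s2   s4  s3 
   s3   s5  s6 
   s4   s6  s5 
   s5   s6  s7 
   s6   s7  s6 
 * s7   s6  s7 
(> = start, * = accepting)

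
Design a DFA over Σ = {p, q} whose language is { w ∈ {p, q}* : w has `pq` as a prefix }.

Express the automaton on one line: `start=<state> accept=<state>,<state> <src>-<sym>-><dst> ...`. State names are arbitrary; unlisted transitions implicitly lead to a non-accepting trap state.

start=A accept=C A-p->B A-q->D B-p->D B-q->C C-p->C C-q->C D-p->D D-q->D

Check the first 2 symbols one by one: A through B record how many have matched `pq` so far; any wrong symbol goes to the dead state D. After all 2 match we enter the accepting sink C.
4 states suffice.
       p  q 
>  A   B  D 
   B   D  C 
 * C   C  C 
   D   D  D 
(> = start, * = accepting)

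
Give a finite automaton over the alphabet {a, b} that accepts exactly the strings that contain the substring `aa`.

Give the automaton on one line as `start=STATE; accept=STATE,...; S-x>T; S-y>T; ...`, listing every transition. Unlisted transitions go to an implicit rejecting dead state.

start=S0; accept=S2; S0-a>S1; S0-b>S0; S1-a>S2; S1-b>S0; S2-a>S2; S2-b>S2

Track how much of `aa` has been matched so far: state S0 is no progress, S2 is the absorbing accept state reached once `aa` has occurred. Intermediate states record partial matches; on a mismatch, fall back to the longest reusable overlap.
A 3-state machine:
        a   b  
>  S0   S1  S0 
   S1   S2  S0 
 * S2   S2  S2 
(> = start, * = accepting)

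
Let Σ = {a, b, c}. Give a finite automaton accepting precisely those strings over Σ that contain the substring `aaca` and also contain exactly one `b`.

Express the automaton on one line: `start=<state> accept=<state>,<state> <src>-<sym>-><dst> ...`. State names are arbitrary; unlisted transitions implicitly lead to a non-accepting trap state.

start=S0 accept=S12 S0-a->S1 S0-b->S2 S0-c->S0 S1-a->S3 S1-b->S2 S1-c->S0 S2-a->S4 S2-b->S5 S2-c->S2 S3-a->S3 S3-b->S2 S3-c->S6 S4-a->S7 S4-b->S5 S4-c->S2 S5-a->S8 S5-b->S5 S5-c->S5 S6-a->S9 S6-b->S2 S6-c->S0 S7-a->S7 S7-b->S5 S7-c->S10 S8-a->S11 S8-b->S5 S8-c->S5 S9-a->S9 S9-b->S12 S9-c->S9 S10-a->S12 S10-b->S5 S10-c->S2 S11-a->S11 S11-b->S5 S11-c->S13 S12-a->S12 S12-b->S14 S12-c->S12 S13-a->S14 S13-b->S5 S13-c->S5 S14-a->S14 S14-b->S14 S14-c->S14

Build one automaton per condition and run them in lockstep. One (5 states) tracks whether and how much of `aaca` has been seen; the other (3 states) tracks the count of `b`s, saturating at 2. Each combined state is a pair, one component from each; accept when both components accept.
15 states suffice.
          a    b    c  
>  S0     S1   S2   S0 
   S1     S3   S2   S0 
   S2     S4   S5   S2 
   S3     S3   S2   S6 
   S4     S7   S5   S2 
   S5     S8   S5   S5 
   S6     S9   S2   S0 
   S7     S7   S5  S10 
   S8    S11   S5   S5 
   S9     S9  S12   S9 
   S10   S12   S5   S2 
   S11   S11   S5  S13 
 * S12   S12  S14  S12 
   S13   S14   S5   S5 
   S14   S14  S14  S14 
(> = start, * = accepting)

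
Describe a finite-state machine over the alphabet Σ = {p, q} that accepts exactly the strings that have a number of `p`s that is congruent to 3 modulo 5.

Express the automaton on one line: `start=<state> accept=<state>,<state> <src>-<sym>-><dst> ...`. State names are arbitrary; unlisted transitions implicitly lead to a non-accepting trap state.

The only thing that matters is how many `p`s have appeared, reduced mod 5. Use one state per residue: A for 0, …, E for 4. Reading `p` moves to the next residue; anything else stays put. D is accepting.
       p  q 
>  A   B  A 
   B   C  B 
   C   D  C 
 * D   E  D 
   E   A  E 
(> = start, * = accepting)

start=A accept=D A-p->B A-q->A B-p->C B-q->B C-p->D C-q->C D-p->E D-q->D E-p->A E-q->E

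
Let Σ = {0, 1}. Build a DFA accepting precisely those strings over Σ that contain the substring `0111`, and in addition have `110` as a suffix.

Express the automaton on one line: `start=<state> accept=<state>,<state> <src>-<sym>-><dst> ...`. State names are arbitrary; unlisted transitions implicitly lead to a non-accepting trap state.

start=A accept=F A-0->B A-1->A B-0->B B-1->C C-0->B C-1->D D-0->B D-1->E E-0->F E-1->E F-0->G F-1->H G-0->G G-1->H H-0->G H-1->E

Build one automaton per condition and run them in lockstep. One (5 states) tracks whether and how much of `0111` has been seen; the other (4 states) tracks how much of the suffix `110` has currently been matched. Each combined state is a pair, one component from each; accept when both components accept. Equivalent product states are then merged.
       0  1 
>  A   B  A 
   B   B  C 
   C   B  D 
   D   B  E 
   E   F  E 
 * F   G  H 
   G   G  H 
   H   G  E 
(> = start, * = accepting)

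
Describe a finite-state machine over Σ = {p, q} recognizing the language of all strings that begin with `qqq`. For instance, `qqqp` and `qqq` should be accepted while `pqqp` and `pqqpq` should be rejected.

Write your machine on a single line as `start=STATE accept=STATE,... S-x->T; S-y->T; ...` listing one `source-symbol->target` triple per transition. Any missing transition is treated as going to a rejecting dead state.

Check the first 3 symbols one by one: s0 through s2 record how many have matched `qqq` so far; any wrong symbol goes to the dead state s4. After all 3 match we enter the accepting sink s3.
With 5 states:
        p   q  
>  s0   s4  s1 
   s1   s4  s2 
   s2   s4  s3 
 * s3   s3  s3 
   s4   s4  s4 
(> = start, * = accepting)

start=s0; accept=s3; s0-p->s4; s0-q->s1; s1-p->s4; s1-q->s2; s2-p->s4; s2-q->s3; s3-p->s3; s3-q->s3; s4-p->s4; s4-q->s4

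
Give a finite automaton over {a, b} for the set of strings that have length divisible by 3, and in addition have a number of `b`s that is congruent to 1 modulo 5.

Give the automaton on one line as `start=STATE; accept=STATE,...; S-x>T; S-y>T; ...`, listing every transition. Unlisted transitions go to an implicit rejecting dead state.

start=S0; accept=S6; S0-a>S1; S0-b>S2; S1-a>S3; S1-b>S4; S2-a>S4; S2-b>S5; S3-a>S0; S3-b>S6; S4-a>S6; S4-b>S7; S5-a>S7; S5-b>S8; S6-a>S2; S6-b>S9; S7-a>S9; S7-b>S10; S8-a>S10; S8-b>S11; S9-a>S5; S9-b>S12; S10-a>S12; S10-b>S13; S11-a>S13; S11-b>S3; S12-a>S8; S12-b>S14; S13-a>S14; S13-b>S0; S14-a>S11; S14-b>S1

Build one automaton per condition and run them in lockstep. The first has 3 states tracking the input length modulo 3; the second has 5 states tracking the count of `b`s modulo 5. A product state is a pair (one from each), accepting exactly when both do.
A 15-state machine:
          a    b  
>  S0     S1   S2 
   S1     S3   S4 
   S2     S4   S5 
   S3     S0   S6 
   S4     S6   S7 
   S5     S7   S8 
 * S6     S2   S9 
   S7     S9  S10 
   S8    S10  S11 
   S9     S5  S12 
   S10   S12  S13 
   S11   S13   S3 
   S12    S8  S14 
   S13   S14   S0 
   S14   S11   S1 
(> = start, * = accepting)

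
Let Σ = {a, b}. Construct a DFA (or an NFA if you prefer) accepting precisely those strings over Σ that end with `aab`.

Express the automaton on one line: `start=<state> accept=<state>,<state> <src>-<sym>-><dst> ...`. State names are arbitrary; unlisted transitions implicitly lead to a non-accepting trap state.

start=q0 accept=q3 q0-a->q1 q0-b->q0 q1-a->q2 q1-b->q0 q2-a->q2 q2-b->q3 q3-a->q1 q3-b->q0

Let each state record the length of the longest suffix of the input read so far that is also a prefix of `aab`. q1 means the last symbol is `a`; q2 means the last 2 symbols are `aa`; q3 means the last 3 symbols are `aab`. Accept only at q3, where the string currently ends in `aab`.
A 4-state machine:
        a   b  
>  q0   q1  q0 
   q1   q2  q0 
   q2   q2  q3 
 * q3   q1  q0 
(> = start, * = accepting)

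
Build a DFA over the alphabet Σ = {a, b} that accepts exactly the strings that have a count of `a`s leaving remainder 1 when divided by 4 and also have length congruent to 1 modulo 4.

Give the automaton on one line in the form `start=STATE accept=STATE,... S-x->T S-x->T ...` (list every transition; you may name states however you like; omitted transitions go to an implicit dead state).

Run two small machines in parallel and take their product. One (4 states) tracks the count of `a`s modulo 4; the other (4 states) tracks the input length modulo 4. Each combined state is a pair, one component from each; accept when both components accept.
With 16 states:
          a    b  
>  q0     q1   q2 
 * q1     q3   q4 
   q2     q4   q5 
   q3     q6   q7 
   q4     q7   q8 
   q5     q8   q9 
   q6     q0  q10 
   q7    q10  q11 
   q8    q11  q12 
   q9    q12   q0 
   q10    q2  q13 
   q11   q13  q14 
   q12   q14   q1 
   q13    q5  q15 
   q14   q15   q3 
   q15    q9   q6 
(> = start, * = accepting)

start=q0 accept=q1 q0-a->q1 q0-b->q2 q1-a->q3 q1-b->q4 q2-a->q4 q2-b->q5 q3-a->q6 q3-b->q7 q4-a->q7 q4-b->q8 q5-a->q8 q5-b->q9 q6-a->q0 q6-b->q10 q7-a->q10 q7-b->q11 q8-a->q11 q8-b->q12 q9-a->q12 q9-b->q0 q10-a->q2 q10-b->q13 q11-a->q13 q11-b->q14 q12-a->q14 q12-b->q1 q13-a->q5 q13-b->q15 q14-a->q15 q14-b->q3 q15-a->q9 q15-b->q6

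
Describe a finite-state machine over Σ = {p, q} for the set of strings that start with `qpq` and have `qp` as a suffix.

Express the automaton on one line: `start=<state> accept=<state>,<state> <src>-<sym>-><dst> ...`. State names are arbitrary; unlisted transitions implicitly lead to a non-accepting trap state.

Build one automaton per condition and run them in lockstep. One (5 states) tracks whether the input so far still matches the prefix `qpq`; the other (3 states) tracks how much of the suffix `qp` has currently been matched. Each combined state is a pair, one component from each; accept when both components accept.
9 states suffice.
        p   q  
>  S0   S1  S2 
   S1   S1  S3 
   S2   S4  S3 
   S3   S5  S3 
   S4   S1  S6 
   S5   S1  S3 
   S6   S7  S6 
 * S7   S8  S6 
   S8   S8  S6 
(> = start, * = accepting)

start=S0 accept=S7 S0-p->S1 S0-q->S2 S1-p->S1 S1-q->S3 S2-p->S4 S2-q->S3 S3-p->S5 S3-q->S3 S4-p->S1 S4-q->S6 S5-p->S1 S5-q->S3 S6-p->S7 S6-q->S6 S7-p->S8 S7-q->S6 S8-p->S8 S8-q->S6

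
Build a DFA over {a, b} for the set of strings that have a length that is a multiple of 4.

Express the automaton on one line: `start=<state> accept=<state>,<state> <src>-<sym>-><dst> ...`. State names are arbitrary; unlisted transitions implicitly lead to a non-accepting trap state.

start=q0 accept=q0 q0-a->q1 q0-b->q1 q1-a->q2 q1-b->q2 q2-a->q3 q2-b->q3 q3-a->q0 q3-b->q0

Count input length modulo 4: every symbol advances one step around the cycle q0 → q1 → q2 → q3 → q0. Accept at q0.
A 4-state machine:
        a   b  
>* q0   q1  q1 
   q1   q2  q2 
   q2   q3  q3 
   q3   q0  q0 
(> = start, * = accepting)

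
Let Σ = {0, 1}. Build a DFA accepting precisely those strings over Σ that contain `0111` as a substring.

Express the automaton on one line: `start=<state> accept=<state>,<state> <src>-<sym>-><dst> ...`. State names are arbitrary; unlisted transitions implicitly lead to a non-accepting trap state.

States s0..s3 record the length of the longest prefix of `0111` that matches the current input suffix. Reaching s4 means `0111` has been seen, and we stay there forever. Accept from s4.
With 5 states:
        0   1  
>  s0   s1  s0 
   s1   s1  s2 
   s2   s1  s3 
   s3   s1  s4 
 * s4   s4  s4 
(> = start, * = accepting)

start=s0 accept=s4 s0-0->s1 s0-1->s0 s1-0->s1 s1-1->s2 s2-0->s1 s2-1->s3 s3-0->s1 s3-1->s4 s4-0->s4 s4-1->s4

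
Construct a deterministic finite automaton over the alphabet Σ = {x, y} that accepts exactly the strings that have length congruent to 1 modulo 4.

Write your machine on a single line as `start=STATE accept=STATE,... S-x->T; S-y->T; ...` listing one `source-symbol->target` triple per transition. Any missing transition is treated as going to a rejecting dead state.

start=A; accept=B; A-x->B; A-y->B; B-x->C; B-y->C; C-x->D; C-y->D; D-x->A; D-y->A

Only the length mod 4 matters, so use a 4-cycle: from any state, every input symbol moves to the next state, wrapping D back to A. Mark B accepting.
       x  y 
>  A   B  B 
 * B   C  C 
   C   D  D 
   D   A  A 
(> = start, * = accepting)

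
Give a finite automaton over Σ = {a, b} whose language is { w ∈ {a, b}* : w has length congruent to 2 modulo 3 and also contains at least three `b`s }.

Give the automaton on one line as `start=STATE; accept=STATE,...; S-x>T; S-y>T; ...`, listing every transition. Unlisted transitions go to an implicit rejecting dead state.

start=s0; accept=s11; s0-a>s1; s0-b>s2; s1-a>s3; s1-b>s4; s2-a>s4; s2-b>s5; s3-a>s0; s3-b>s6; s4-a>s6; s4-b>s7; s5-a>s7; s5-b>s8; s6-a>s2; s6-b>s9; s7-a>s9; s7-b>s10; s8-a>s10; s8-b>s10; s9-a>s5; s9-b>s11; s10-a>s11; s10-b>s11; s11-a>s8; s11-b>s8

Run two small machines in parallel and take their product. One (3 states) tracks the input length modulo 3; the other (5 states) tracks the count of `b`s, saturating at 4. Each combined state is a pair, one component from each; accept when both components accept. Minimizing collapses redundant product states.
12 states suffice.
          a    b  
>  s0     s1   s2 
   s1     s3   s4 
   s2     s4   s5 
   s3     s0   s6 
   s4     s6   s7 
   s5     s7   s8 
   s6     s2   s9 
   s7     s9  s10 
   s8    s10  s10 
   s9     s5  s11 
   s10   s11  s11 
 * s11    s8   s8 
(> = start, * = accepting)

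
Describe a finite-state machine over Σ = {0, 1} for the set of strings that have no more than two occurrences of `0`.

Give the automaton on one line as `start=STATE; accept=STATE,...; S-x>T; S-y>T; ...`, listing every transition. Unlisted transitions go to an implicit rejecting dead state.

Only the number of `0`s matters, and only up to 3. Make a chain q0 → q1 → q2 → q3 advanced by each `0` (with q3 absorbing); every other symbol self-loops. The accepting set is {q0, q1, q2}.
With 4 states:
        0   1  
>* q0   q1  q0 
 * q1   q2  q1 
 * q2   q3  q2 
   q3   q3  q3 
(> = start, * = accepting)

start=q0; accept=q0,q1,q2; q0-0>q1; q0-1>q0; q1-0>q2; q1-1>q1; q2-0>q3; q2-1>q2; q3-0>q3; q3-1>q3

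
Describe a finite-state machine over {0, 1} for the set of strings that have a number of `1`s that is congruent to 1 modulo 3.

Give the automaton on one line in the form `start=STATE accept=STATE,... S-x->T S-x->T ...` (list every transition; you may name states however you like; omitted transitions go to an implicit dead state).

start=q0 accept=q1 q0-0->q0 q0-1->q1 q1-0->q1 q1-1->q2 q2-0->q2 q2-1->q0

The only thing that matters is how many `1`s have appeared, reduced mod 3. Use one state per residue: q0 for 0, …, q2 for 2. Reading `1` moves to the next residue; anything else stays put. q1 is accepting.
3 states suffice.
        0   1  
>  q0   q0  q1 
 * q1   q1  q2 
   q2   q2  q0 
(> = start, * = accepting)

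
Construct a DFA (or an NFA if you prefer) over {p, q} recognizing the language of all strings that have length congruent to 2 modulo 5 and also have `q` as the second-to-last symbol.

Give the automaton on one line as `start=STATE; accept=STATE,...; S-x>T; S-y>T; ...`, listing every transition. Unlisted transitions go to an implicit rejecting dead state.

Run two small machines in parallel and take their product. The first has 5 states tracking the input length modulo 5; the second has 7 states tracking the last 2 symbols read. A product state is a pair (one from each), accepting exactly when both do. Equivalent product states are then merged.
7 states suffice.
       p  q 
>  A   B  C 
   B   D  D 
   C   E  E 
   D   F  F 
 * E   F  F 
   F   G  G 
   G   A  A 
(> = start, * = accepting)

start=A; accept=E; A-p>B; A-q>C; B-p>D; B-q>D; C-p>E; C-q>E; D-p>F; D-q>F; E-p>F; E-q>F; F-p>G; F-q>G; G-p>A; G-q>A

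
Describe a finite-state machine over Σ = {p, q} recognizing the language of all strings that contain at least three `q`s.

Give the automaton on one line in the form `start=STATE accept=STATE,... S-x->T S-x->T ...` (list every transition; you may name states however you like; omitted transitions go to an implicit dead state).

start=A accept=D,E A-p->A A-q->B B-p->B B-q->C C-p->C C-q->D D-p->D D-q->E E-p->E E-q->E

Count `q`s, saturating at 4: states A through D mean 0 through 3 `q`s seen; E means more than 3. Each `q` increments (capped at E); other symbols loop. Accept from {D, E}.
       p  q 
>  A   A  B 
   B   B  C 
   C   C  D 
 * D   D  E 
 * E   E  E 
(> = start, * = accepting)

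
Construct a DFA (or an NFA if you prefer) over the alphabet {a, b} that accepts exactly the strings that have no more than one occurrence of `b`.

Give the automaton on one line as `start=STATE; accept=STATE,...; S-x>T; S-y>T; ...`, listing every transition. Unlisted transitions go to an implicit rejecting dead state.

start=q0; accept=q0,q1; q0-a>q0; q0-b>q1; q1-a>q1; q1-b>q2; q2-a>q2; q2-b>q2

Only the number of `b`s matters, and only up to 2. Make a chain q0 → q1 → q2 advanced by each `b` (with q2 absorbing); every other symbol self-loops. The accepting set is {q0, q1}.
With 3 states:
        a   b  
>* q0   q0  q1 
 * q1   q1  q2 
   q2   q2  q2 
(> = start, * = accepting)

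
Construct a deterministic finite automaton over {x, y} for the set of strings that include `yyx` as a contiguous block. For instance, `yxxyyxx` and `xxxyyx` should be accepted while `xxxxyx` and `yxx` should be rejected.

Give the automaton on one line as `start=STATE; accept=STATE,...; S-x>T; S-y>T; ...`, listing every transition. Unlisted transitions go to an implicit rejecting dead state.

start=A; accept=D; A-x>A; A-y>B; B-x>A; B-y>C; C-x>D; C-y>C; D-x>D; D-y>D

States A..C record the length of the longest prefix of `yyx` that matches the current input suffix. Reaching D means `yyx` has been seen, and we stay there forever. Accept from D.
4 states suffice.
       x  y 
>  A   A  B 
   B   A  C 
   C   D  C 
 * D   D  D 
(> = start, * = accepting)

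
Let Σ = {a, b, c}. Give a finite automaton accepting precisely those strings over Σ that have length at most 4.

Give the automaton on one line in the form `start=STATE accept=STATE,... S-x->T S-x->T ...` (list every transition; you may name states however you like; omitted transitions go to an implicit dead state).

start=q0 accept=q0,q1,q2,q3,q4 q0-a->q1 q0-b->q1 q0-c->q1 q1-a->q2 q1-b->q2 q1-c->q2 q2-a->q3 q2-b->q3 q2-c->q3 q3-a->q4 q3-b->q4 q3-c->q4 q4-a->q5 q4-b->q5 q4-c->q5 q5-a->q5 q5-b->q5 q5-c->q5

We only need to distinguish lengths 0, 1, …, 4, and '>4'. Chain q0 → q1 → q2 → q3 → q4 → q5 on every symbol, with q5 looping. Accepting states: {q0, q1, q2, q3, q4}.
A 6-state machine:
        a   b   c  
>* q0   q1  q1  q1 
 * q1   q2  q2  q2 
 * q2   q3  q3  q3 
 * q3   q4  q4  q4 
 * q4   q5  q5  q5 
   q5   q5  q5  q5 
(> = start, * = accepting)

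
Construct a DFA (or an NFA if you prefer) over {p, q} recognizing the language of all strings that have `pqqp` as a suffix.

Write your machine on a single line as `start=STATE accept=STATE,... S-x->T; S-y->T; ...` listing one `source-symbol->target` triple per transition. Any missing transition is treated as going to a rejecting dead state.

Let each state record the length of the longest suffix of the input read so far that is also a prefix of `pqqp`. s1 means the last symbol is `p`; s2 means the last 2 symbols are `pq`; s3 means the last 3 symbols are `pqq`; s4 means the last 4 symbols are `pqqp`. Accept only at s4, where the string currently ends in `pqqp`.
A 5-state machine:
        p   q  
>  s0   s1  s0 
   s1   s1  s2 
   s2   s1  s3 
   s3   s4  s0 
 * s4   s1  s2 
(> = start, * = accepting)

start=s0; accept=s4; s0-p->s1; s0-q->s0; s1-p->s1; s1-q->s2; s2-p->s1; s2-q->s3; s3-p->s4; s3-q->s0; s4-p->s1; s4-q->s2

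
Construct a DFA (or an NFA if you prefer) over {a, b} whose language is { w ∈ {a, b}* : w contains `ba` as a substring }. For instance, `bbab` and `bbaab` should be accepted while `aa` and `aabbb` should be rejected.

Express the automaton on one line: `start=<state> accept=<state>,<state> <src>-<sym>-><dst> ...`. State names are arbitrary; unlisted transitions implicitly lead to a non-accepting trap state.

Track how much of `ba` has been matched so far: state S0 is no progress, S2 is the absorbing accept state reached once `ba` has occurred. Intermediate states record partial matches; on a mismatch, fall back to the longest reusable overlap.
        a   b  
>  S0   S0  S1 
   S1   S2  S1 
 * S2   S2  S2 
(> = start, * = accepting)

start=S0 accept=S2 S0-a->S0 S0-b->S1 S1-a->S2 S1-b->S1 S2-a->S2 S2-b->S2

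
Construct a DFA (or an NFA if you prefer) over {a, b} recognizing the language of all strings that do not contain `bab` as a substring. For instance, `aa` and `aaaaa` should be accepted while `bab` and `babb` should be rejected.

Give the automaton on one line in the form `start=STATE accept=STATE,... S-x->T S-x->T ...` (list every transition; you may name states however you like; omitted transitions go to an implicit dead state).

start=s0 accept=s0,s1,s2 s0-a->s0 s0-b->s1 s1-a->s2 s1-b->s1 s2-a->s0 s2-b->s3 s3-a->s3 s3-b->s3

This is the complement of 'contains `bab`'. Use the same substring-matching states — s0 through s3 holding how much of `bab` has just been matched — but flip the accepting set: everything except the trap s3 accepts.
        a   b  
>* s0   s0  s1 
 * s1   s2  s1 
 * s2   s0  s3 
   s3   s3  s3 
(> = start, * = accepting)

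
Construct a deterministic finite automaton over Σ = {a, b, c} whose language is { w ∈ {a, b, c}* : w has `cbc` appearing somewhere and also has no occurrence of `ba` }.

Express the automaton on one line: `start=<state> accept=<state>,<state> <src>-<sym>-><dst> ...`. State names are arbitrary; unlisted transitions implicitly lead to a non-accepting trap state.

start=q0 accept=q6,q8 q0-a->q0 q0-b->q1 q0-c->q2 q1-a->q3 q1-b->q1 q1-c->q2 q2-a->q0 q2-b->q4 q2-c->q2 q3-a->q3 q3-b->q3 q3-c->q5 q4-a->q3 q4-b->q1 q4-c->q6 q5-a->q3 q5-b->q7 q5-c->q5 q6-a->q6 q6-b->q8 q6-c->q6 q7-a->q3 q7-b->q3 q7-c->q9 q8-a->q9 q8-b->q8 q8-c->q6 q9-a->q9 q9-b->q9 q9-c->q9

Run two small machines in parallel and take their product. The first has 4 states tracking whether and how much of `cbc` has been seen; the second has 3 states tracking partial matches of the forbidden pattern `ba`. A product state is a pair (one from each), accepting exactly when both do.
With 10 states:
        a   b   c  
>  q0   q0  q1  q2 
   q1   q3  q1  q2 
   q2   q0  q4  q2 
   q3   q3  q3  q5 
   q4   q3  q1  q6 
   q5   q3  q7  q5 
 * q6   q6  q8  q6 
   q7   q3  q3  q9 
 * q8   q9  q8  q6 
   q9   q9  q9  q9 
(> = start, * = accepting)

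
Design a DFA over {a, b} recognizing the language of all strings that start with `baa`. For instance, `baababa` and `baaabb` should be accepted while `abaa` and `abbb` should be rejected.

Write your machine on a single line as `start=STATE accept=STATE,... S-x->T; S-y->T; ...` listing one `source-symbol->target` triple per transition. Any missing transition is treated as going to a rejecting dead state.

start=q0; accept=q3; q0-a->q4; q0-b->q1; q1-a->q2; q1-b->q4; q2-a->q3; q2-b->q4; q3-a->q3; q3-b->q3; q4-a->q4; q4-b->q4

Check the first 3 symbols one by one: q0 through q2 record how many have matched `baa` so far; any wrong symbol goes to the dead state q4. After all 3 match we enter the accepting sink q3.
5 states suffice.
        a   b  
>  q0   q4  q1 
   q1   q2  q4 
   q2   q3  q4 
 * q3   q3  q3 
   q4   q4  q4 
(> = start, * = accepting)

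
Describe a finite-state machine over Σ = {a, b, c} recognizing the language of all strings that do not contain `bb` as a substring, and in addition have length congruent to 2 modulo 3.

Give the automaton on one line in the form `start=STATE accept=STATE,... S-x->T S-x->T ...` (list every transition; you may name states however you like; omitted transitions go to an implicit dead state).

start=q0 accept=q3,q4 q0-a->q1 q0-b->q2 q0-c->q1 q1-a->q3 q1-b->q4 q1-c->q3 q2-a->q3 q2-b->q5 q2-c->q3 q3-a->q0 q3-b->q6 q3-c->q0 q4-a->q0 q4-b->q5 q4-c->q0 q5-a->q5 q5-b->q5 q5-c->q5 q6-a->q1 q6-b->q5 q6-c->q1

Run two small machines in parallel and take their product. The first has 3 states tracking partial matches of the forbidden pattern `bb`; the second has 3 states tracking the input length modulo 3. A product state is a pair (one from each), accepting exactly when both do. Minimizing collapses redundant product states.
With 7 states:
        a   b   c  
>  q0   q1  q2  q1 
   q1   q3  q4  q3 
   q2   q3  q5  q3 
 * q3   q0  q6  q0 
 * q4   q0  q5  q0 
   q5   q5  q5  q5 
   q6   q1  q5  q1 
(> = start, * = accepting)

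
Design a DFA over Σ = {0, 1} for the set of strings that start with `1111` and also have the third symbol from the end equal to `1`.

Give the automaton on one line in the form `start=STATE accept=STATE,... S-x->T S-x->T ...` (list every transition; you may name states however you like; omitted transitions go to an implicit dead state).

start=S0 accept=S16,S17,S18,S19 S0-0->S1 S0-1->S2 S1-0->S3 S1-1->S4 S2-0->S5 S2-1->S6 S3-0->S7 S3-1->S8 S4-0->S9 S4-1->S10 S5-0->S11 S5-1->S12 S6-0->S13 S6-1->S14 S7-0->S7 S7-1->S8 S8-0->S9 S8-1->S10 S9-0->S11 S9-1->S12 S10-0->S13 S10-1->S15 S11-0->S7 S11-1->S8 S12-0->S9 S12-1->S10 S13-0->S11 S13-1->S12 S14-0->S13 S14-1->S16 S15-0->S13 S15-1->S15 S16-0->S17 S16-1->S16 S17-0->S18 S17-1->S19 S18-0->S20 S18-1->S21 S19-0->S22 S19-1->S23 S20-0->S20 S20-1->S21 S21-0->S22 S21-1->S23 S22-0->S18 S22-1->S19 S23-0->S17 S23-1->S16

Run two small machines in parallel and take their product. The first has 6 states tracking whether the input so far still matches the prefix `1111`; the second has 15 states tracking the last 3 symbols read. A product state is a pair (one from each), accepting exactly when both do.
A 24-state machine:
          0    1  
>  S0     S1   S2 
   S1     S3   S4 
   S2     S5   S6 
   S3     S7   S8 
   S4     S9  S10 
   S5    S11  S12 
   S6    S13  S14 
   S7     S7   S8 
   S8     S9  S10 
   S9    S11  S12 
   S10   S13  S15 
   S11    S7   S8 
   S12    S9  S10 
   S13   S11  S12 
   S14   S13  S16 
   S15   S13  S15 
 * S16   S17  S16 
 * S17   S18  S19 
 * S18   S20  S21 
 * S19   S22  S23 
   S20   S20  S21 
   S21   S22  S23 
   S22   S18  S19 
   S23   S17  S16 
(> = start, * = accepting)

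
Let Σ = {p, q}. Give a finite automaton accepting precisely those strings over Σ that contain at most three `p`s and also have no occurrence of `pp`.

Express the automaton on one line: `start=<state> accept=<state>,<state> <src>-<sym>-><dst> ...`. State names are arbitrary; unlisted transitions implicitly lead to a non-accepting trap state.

Build one automaton per condition and run them in lockstep. One (5 states) tracks the count of `p`s, saturating at 4; the other (3 states) tracks partial matches of the forbidden pattern `pp`. Each combined state is a pair, one component from each; accept when both components accept.
12 states suffice.
       p  q 
>* A   B  A 
 * B   C  D 
   C   E  C 
 * D   F  D 
   E   G  E 
 * F   E  H 
   G   G  G 
 * H   I  H 
 * I   G  J 
 * J   K  J 
   K   G  L 
   L   K  L 
(> = start, * = accepting)

start=A accept=A,B,D,F,H,I,J A-p->B A-q->A B-p->C B-q->D C-p->E C-q->C D-p->F D-q->D E-p->G E-q->E F-p->E F-q->H G-p->G G-q->G H-p->I H-q->H I-p->G I-q->J J-p->K J-q->J K-p->G K-q->L L-p->K L-q->L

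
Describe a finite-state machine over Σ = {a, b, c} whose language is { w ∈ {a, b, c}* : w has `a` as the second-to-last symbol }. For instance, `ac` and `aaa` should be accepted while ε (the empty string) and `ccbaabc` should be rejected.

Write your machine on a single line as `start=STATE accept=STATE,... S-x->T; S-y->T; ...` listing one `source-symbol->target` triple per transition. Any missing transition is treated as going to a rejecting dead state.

start=q0; accept=q4,q5,q6; q0-a->q1; q0-b->q2; q0-c->q3; q1-a->q4; q1-b->q5; q1-c->q6; q2-a->q7; q2-b->q8; q2-c->q9; q3-a->q10; q3-b->q11; q3-c->q12; q4-a->q4; q4-b->q5; q4-c->q6; q5-a->q7; q5-b->q8; q5-c->q9; q6-a->q10; q6-b->q11; q6-c->q12; q7-a->q4; q7-b->q5; q7-c->q6; q8-a->q7; q8-b->q8; q8-c->q9; q9-a->q10; q9-b->q11; q9-c->q12; q10-a->q4; q10-b->q5; q10-c->q6; q11-a->q7; q11-b->q8; q11-c->q9; q12-a->q10; q12-b->q11; q12-c->q12

A DFA must remember the last 2 symbols (since which symbol is second-to-last isn't known until the input ends). Use one state per possible window of the last ≤2 symbols; accept from those whose window starts with `a`.
With 13 states:
          a    b    c  
>  q0     q1   q2   q3 
   q1     q4   q5   q6 
   q2     q7   q8   q9 
   q3    q10  q11  q12 
 * q4     q4   q5   q6 
 * q5     q7   q8   q9 
 * q6    q10  q11  q12 
   q7     q4   q5   q6 
   q8     q7   q8   q9 
   q9    q10  q11  q12 
   q10    q4   q5   q6 
   q11    q7   q8   q9 
   q12   q10  q11  q12 
(> = start, * = accepting)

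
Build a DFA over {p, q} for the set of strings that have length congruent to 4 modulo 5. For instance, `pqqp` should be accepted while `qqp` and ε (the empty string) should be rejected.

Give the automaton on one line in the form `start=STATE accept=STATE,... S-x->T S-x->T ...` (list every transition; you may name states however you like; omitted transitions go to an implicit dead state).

start=S0 accept=S4 S0-p->S1 S0-q->S1 S1-p->S2 S1-q->S2 S2-p->S3 S2-q->S3 S3-p->S4 S3-q->S4 S4-p->S0 S4-q->S0

Count input length modulo 5: every symbol advances one step around the cycle S0 → S1 → S2 → S3 → S4 → S0. Accept at S4.
A 5-state machine:
        p   q  
>  S0   S1  S1 
   S1   S2  S2 
   S2   S3  S3 
   S3   S4  S4 
 * S4   S0  S0 
(> = start, * = accepting)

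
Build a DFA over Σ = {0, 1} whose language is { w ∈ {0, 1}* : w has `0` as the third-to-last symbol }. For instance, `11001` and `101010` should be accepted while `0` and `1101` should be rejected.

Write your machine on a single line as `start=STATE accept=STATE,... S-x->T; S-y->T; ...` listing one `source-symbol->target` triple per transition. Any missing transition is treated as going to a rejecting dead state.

start=A; accept=H,I,J,K; A-0->B; A-1->C; B-0->D; B-1->E; C-0->F; C-1->G; D-0->H; D-1->I; E-0->J; E-1->K; F-0->L; F-1->M; G-0->N; G-1->O; H-0->H; H-1->I; I-0->J; I-1->K; J-0->L; J-1->M; K-0->N; K-1->O; L-0->H; L-1->I; M-0->J; M-1->K; N-0->L; N-1->M; O-0->N; O-1->O

A DFA must remember the last 3 symbols (since which symbol is third-to-last isn't known until the input ends). Use one state per possible window of the last ≤3 symbols; accept from those whose window starts with `0`.
A 15-state machine:
       0  1 
>  A   B  C 
   B   D  E 
   C   F  G 
   D   H  I 
   E   J  K 
   F   L  M 
   G   N  O 
 * H   H  I 
 * I   J  K 
 * J   L  M 
 * K   N  O 
   L   H  I 
   M   J  K 
   N   L  M 
   O   N  O 
(> = start, * = accepting)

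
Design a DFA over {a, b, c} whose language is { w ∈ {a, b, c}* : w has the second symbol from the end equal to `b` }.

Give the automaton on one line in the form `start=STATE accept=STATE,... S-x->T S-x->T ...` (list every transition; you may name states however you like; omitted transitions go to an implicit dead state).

Because acceptance depends on a position counted from the end, the machine has to buffer the most recent 2 symbols. Make each state the string of the last up-to-2 symbols read; on input `x` shift the window left and append `x`. Accept when the buffered window has length 2 and begins with `b`.
13 states suffice.
          a    b    c  
>  S0     S1   S2   S3 
   S1     S4   S5   S6 
   S2     S7   S8   S9 
   S3    S10  S11  S12 
   S4     S4   S5   S6 
   S5     S7   S8   S9 
   S6    S10  S11  S12 
 * S7     S4   S5   S6 
 * S8     S7   S8   S9 
 * S9    S10  S11  S12 
   S10    S4   S5   S6 
   S11    S7   S8   S9 
   S12   S10  S11  S12 
(> = start, * = accepting)

start=S0 accept=S7,S8,S9 S0-a->S1 S0-b->S2 S0-c->S3 S1-a->S4 S1-b->S5 S1-c->S6 S2-a->S7 S2-b->S8 S2-c->S9 S3-a->S10 S3-b->S11 S3-c->S12 S4-a->S4 S4-b->S5 S4-c->S6 S5-a->S7 S5-b->S8 S5-c->S9 S6-a->S10 S6-b->S11 S6-c->S12 S7-a->S4 S7-b->S5 S7-c->S6 S8-a->S7 S8-b->S8 S8-c->S9 S9-a->S10 S9-b->S11 S9-c->S12 S10-a->S4 S10-b->S5 S10-c->S6 S11-a->S7 S11-b->S8 S11-c->S9 S12-a->S10 S12-b->S11 S12-c->S12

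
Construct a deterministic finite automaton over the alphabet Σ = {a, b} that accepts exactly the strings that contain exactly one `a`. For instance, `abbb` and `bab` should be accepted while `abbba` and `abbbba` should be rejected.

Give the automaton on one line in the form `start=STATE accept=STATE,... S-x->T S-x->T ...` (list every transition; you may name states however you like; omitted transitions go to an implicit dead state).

Count `a`s, saturating at 2: state S0 means no `a` yet, S1 means one `a` seen, S2 means more than one. Each `a` increments (capped at S2); other symbols loop. Accept from {S1}.
A 3-state machine:
        a   b  
>  S0   S1  S0 
 * S1   S2  S1 
   S2   S2  S2 
(> = start, * = accepting)

start=S0 accept=S1 S0-a->S1 S0-b->S0 S1-a->S2 S1-b->S1 S2-a->S2 S2-b->S2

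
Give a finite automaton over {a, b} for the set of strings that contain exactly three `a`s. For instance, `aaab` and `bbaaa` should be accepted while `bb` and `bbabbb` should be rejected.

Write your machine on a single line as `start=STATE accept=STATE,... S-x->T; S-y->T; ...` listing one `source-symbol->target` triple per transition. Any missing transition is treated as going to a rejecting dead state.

Only the number of `a`s matters, and only up to 4. Make a chain q0 → q1 → q2 → q3 → q4 advanced by each `a` (with q4 absorbing); every other symbol self-loops. The accepting set is {q3}.
A 5-state machine:
        a   b  
>  q0   q1  q0 
   q1   q2  q1 
   q2   q3  q2 
 * q3   q4  q3 
   q4   q4  q4 
(> = start, * = accepting)

start=q0; accept=q3; q0-a->q1; q0-b->q0; q1-a->q2; q1-b->q1; q2-a->q3; q2-b->q2; q3-a->q4; q3-b->q3; q4-a->q4; q4-b->q4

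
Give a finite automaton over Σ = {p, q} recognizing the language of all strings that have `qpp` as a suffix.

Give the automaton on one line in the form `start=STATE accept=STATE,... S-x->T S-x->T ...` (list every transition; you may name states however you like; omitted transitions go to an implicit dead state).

Remember how much of `qpp` the current input suffix matches. State s0 means no match yet; s1 means the last symbol is `q`; s2 means the last 2 symbols are `qp`; s3 means the last 3 symbols are `qpp`. Only s3 accepts. On a mismatch, fall back to the longest proper suffix that is still a prefix of `qpp`.
A 4-state machine:
        p   q  
>  s0   s0  s1 
   s1   s2  s1 
   s2   s3  s1 
 * s3   s0  s1 
(> = start, * = accepting)

start=s0 accept=s3 s0-p->s0 s0-q->s1 s1-p->s2 s1-q->s1 s2-p->s3 s2-q->s1 s3-p->s0 s3-q->s1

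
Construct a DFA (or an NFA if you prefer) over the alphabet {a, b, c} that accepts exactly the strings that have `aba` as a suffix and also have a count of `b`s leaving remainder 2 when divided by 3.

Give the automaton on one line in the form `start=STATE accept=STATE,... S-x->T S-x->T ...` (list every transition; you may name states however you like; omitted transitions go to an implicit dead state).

Handle the two conditions separately and then intersect. One (4 states) tracks how much of the suffix `aba` has currently been matched; the other (3 states) tracks the count of `b`s modulo 3. Each combined state is a pair, one component from each; accept when both components accept.
With 12 states:
          a    b    c  
>  q0     q1   q2   q0 
   q1     q1   q3   q0 
   q2     q4   q5   q2 
   q3     q6   q5   q2 
   q4     q4   q7   q2 
   q5     q8   q0   q5 
   q6     q4   q7   q2 
   q7     q9   q0   q5 
   q8     q8  q10   q5 
 * q9     q8  q10   q5 
   q10   q11   q2   q0 
   q11    q1   q3   q0 
(> = start, * = accepting)

start=q0 accept=q9 q0-a->q1 q0-b->q2 q0-c->q0 q1-a->q1 q1-b->q3 q1-c->q0 q2-a->q4 q2-b->q5 q2-c->q2 q3-a->q6 q3-b->q5 q3-c->q2 q4-a->q4 q4-b->q7 q4-c->q2 q5-a->q8 q5-b->q0 q5-c->q5 q6-a->q4 q6-b->q7 q6-c->q2 q7-a->q9 q7-b->q0 q7-c->q5 q8-a->q8 q8-b->q10 q8-c->q5 q9-a->q8 q9-b->q10 q9-c->q5 q10-a->q11 q10-b->q2 q10-c->q0 q11-a->q1 q11-b->q3 q11-c->q0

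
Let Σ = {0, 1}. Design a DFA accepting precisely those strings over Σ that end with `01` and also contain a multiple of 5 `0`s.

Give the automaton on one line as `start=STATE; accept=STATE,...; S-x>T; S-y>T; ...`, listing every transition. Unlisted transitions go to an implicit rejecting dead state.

start=S0; accept=S6; S0-0>S1; S0-1>S0; S1-0>S2; S1-1>S1; S2-0>S3; S2-1>S2; S3-0>S4; S3-1>S3; S4-0>S5; S4-1>S4; S5-0>S1; S5-1>S6; S6-0>S1; S6-1>S0

Build one automaton per condition and run them in lockstep. The first has 3 states tracking how much of the suffix `01` has currently been matched; the second has 5 states tracking the count of `0`s modulo 5. A product state is a pair (one from each), accepting exactly when both do. Equivalent product states are then merged.
A 7-state machine:
        0   1  
>  S0   S1  S0 
   S1   S2  S1 
   S2   S3  S2 
   S3   S4  S3 
   S4   S5  S4 
   S5   S1  S6 
 * S6   S1  S0 
(> = start, * = accepting)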